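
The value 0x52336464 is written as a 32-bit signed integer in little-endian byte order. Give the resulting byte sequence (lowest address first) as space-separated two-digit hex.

64 64 33 52

Split into bytes (most-significant first): 52 33 64 64.
Little-endian: lowest address holds the least-significant byte.
So at ascending addresses the bytes are 64 64 33 52.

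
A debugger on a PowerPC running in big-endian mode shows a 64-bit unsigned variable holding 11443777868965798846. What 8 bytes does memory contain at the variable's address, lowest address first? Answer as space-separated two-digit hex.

11443777868965798846 in hexadecimal, padded to 64 bits, is 0x9ED07757102EE3BE.
Split into bytes (most-significant first): 9E D0 77 57 10 2E E3 BE.
Big-endian stores the most-significant byte at the lowest address.
So the memory order matches the most-significant-first order: 9E D0 77 57 10 2E E3 BE.

9E D0 77 57 10 2E E3 BE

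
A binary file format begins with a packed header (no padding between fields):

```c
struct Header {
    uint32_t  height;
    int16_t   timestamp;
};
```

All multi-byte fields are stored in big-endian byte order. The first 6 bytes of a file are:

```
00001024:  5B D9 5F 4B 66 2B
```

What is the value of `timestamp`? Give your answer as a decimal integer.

26155

`timestamp` follows `height` (4 bytes), so it starts at byte offset 4 and occupies 2 bytes.
Bytes at offsets 4..5: 66 2B.
In big-endian order the high byte comes first in memory.
The bytes are already most-significant first: 0x662B.
0x662B = 26155.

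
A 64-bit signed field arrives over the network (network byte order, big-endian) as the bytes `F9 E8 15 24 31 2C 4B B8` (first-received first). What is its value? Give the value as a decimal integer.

-439077718480630856

In big-endian order the high byte comes first in memory.
The bytes are already most-significant first: 0xF9E81524312C4BB8.
Top bit is set, so as a signed 64-bit value this is 0xF9E81524312C4BB8 − 2^64 = -439077718480630856.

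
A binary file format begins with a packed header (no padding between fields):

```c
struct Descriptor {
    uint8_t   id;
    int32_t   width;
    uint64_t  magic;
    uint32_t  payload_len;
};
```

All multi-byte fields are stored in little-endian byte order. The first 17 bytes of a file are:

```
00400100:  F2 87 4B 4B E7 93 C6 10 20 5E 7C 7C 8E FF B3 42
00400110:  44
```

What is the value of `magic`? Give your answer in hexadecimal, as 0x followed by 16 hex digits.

0x8E7C7C5E2010C693

`magic` follows `id` (1 B), `width` (4 B), so it starts at offset 1 + 4 = 5 and occupies 8 bytes.
Bytes at offsets 5..12: 93 C6 10 20 5E 7C 7C 8E.
Little-endian stores the least-significant byte at the lowest address.
Reassemble most-significant byte first: 8E 7C 7C 5E 20 10 C6 93 → 0x8E7C7C5E2010C693.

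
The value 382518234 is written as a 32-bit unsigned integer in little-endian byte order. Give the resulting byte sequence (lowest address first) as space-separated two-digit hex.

382518234 in hexadecimal, padded to 32 bits, is 0x16CCC3DA.
Split into bytes (most-significant first): 16 CC C3 DA.
Little-endian: lowest address holds the least-significant byte.
So at ascending addresses the bytes are DA C3 CC 16.

DA C3 CC 16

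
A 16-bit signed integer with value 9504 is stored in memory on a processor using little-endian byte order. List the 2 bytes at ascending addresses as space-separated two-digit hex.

20 25

9504 in hexadecimal, padded to 16 bits, is 0x2520.
Split into bytes (most-significant first): 25 20.
Little-endian: lowest address holds the least-significant byte.
So at ascending addresses the bytes are 20 25.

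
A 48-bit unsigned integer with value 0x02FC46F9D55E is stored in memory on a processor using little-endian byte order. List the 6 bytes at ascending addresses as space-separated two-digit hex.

Split into bytes (most-significant first): 02 FC 46 F9 D5 5E.
In little-endian order the low byte comes first in memory.
So at ascending addresses the bytes are 5E D5 F9 46 FC 02.

5E D5 F9 46 FC 02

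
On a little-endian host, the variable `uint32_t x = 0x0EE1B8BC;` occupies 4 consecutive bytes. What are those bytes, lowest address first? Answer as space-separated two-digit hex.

Split into bytes (most-significant first): 0E E1 B8 BC.
Little-endian stores the least-significant byte at the lowest address.
So at ascending addresses the bytes are BC B8 E1 0E.

BC B8 E1 0E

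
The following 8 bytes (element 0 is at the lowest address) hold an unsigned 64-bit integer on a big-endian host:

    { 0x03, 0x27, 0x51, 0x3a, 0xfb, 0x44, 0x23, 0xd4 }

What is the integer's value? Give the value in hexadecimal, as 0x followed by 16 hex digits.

0x0327513AFB4423D4

Big-endian: lowest address holds the most-significant byte.
The bytes are already most-significant first: 0x0327513AFB4423D4.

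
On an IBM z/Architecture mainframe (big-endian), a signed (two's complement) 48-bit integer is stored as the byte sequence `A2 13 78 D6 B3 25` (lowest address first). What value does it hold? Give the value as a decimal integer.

-103270461295835

In big-endian order the high byte comes first in memory.
The bytes are already most-significant first: 0xA21378D6B325.
Top bit is set, so as a signed 48-bit value this is 0xA21378D6B325 − 2^48 = -103270461295835.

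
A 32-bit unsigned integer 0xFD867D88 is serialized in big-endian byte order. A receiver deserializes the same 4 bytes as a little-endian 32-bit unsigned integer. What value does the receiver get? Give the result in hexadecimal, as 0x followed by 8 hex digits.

Stored big-endian, the bytes at ascending addresses are FD 86 7D 88.
Read back as little-endian, the first byte is least significant, giving 0x887D86FD.

0x887D86FD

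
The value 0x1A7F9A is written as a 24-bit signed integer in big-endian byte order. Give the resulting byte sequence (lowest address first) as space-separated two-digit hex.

Split into bytes (most-significant first): 1A 7F 9A.
Big-endian stores the most-significant byte at the lowest address.
So the memory order matches the most-significant-first order: 1A 7F 9A.

1A 7F 9A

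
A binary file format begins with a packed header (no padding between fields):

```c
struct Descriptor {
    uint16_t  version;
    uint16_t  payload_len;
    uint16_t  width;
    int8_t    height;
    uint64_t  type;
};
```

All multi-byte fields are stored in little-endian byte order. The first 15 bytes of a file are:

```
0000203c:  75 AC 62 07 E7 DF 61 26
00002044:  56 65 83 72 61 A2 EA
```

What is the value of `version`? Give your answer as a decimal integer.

44149

`version` is the first field, at byte offset 0, occupying 2 bytes.
Bytes at offsets 0..1: 75 AC.
Little-endian: lowest address holds the least-significant byte.
Reassemble most-significant byte first: AC 75 → 0xAC75.
0xAC75 = 44149.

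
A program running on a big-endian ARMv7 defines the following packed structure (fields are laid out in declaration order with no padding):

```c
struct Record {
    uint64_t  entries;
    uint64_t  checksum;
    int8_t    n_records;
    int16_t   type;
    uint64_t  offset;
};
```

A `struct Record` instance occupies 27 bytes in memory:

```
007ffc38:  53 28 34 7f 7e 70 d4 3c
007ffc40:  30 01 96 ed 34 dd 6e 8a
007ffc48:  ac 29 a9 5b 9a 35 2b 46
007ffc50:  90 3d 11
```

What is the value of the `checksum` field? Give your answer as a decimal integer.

3459211934335594122

`checksum` follows `entries` (8 bytes), so it starts at byte offset 8 and occupies 8 bytes.
Bytes at offsets 8..15: 30 01 96 ED 34 DD 6E 8A.
Big-endian stores the most-significant byte at the lowest address.
The bytes are already most-significant first: 0x300196ED34DD6E8A.
0x300196ED34DD6E8A = 3459211934335594122.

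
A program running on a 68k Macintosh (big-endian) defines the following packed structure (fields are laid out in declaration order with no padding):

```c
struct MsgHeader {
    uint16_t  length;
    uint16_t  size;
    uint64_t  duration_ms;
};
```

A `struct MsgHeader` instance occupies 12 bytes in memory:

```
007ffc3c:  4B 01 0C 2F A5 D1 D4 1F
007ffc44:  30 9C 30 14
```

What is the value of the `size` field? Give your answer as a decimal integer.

3119

`size` follows `length` (2 bytes), so it starts at byte offset 2 and occupies 2 bytes.
Bytes at offsets 2..3: 0C 2F.
In big-endian order the high byte comes first in memory.
The bytes are already most-significant first: 0x0C2F.
0x0C2F = 3119.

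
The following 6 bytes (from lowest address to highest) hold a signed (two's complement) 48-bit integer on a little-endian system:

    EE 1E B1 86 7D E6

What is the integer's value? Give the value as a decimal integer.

-28048171655442

In little-endian order the low byte comes first in memory.
Reassemble most-significant byte first: E6 7D 86 B1 1E EE → 0xE67D86B11EEE.
Top bit is set, so as a signed 48-bit value this is 0xE67D86B11EEE − 2^48 = -28048171655442.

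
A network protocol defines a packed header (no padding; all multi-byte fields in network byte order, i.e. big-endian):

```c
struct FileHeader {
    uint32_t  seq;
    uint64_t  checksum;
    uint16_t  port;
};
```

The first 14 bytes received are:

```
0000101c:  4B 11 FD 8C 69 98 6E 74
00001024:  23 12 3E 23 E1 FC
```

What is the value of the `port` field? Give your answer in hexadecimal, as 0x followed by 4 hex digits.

`port` follows `seq` (4 B), `checksum` (8 B), so it starts at offset 4 + 8 = 12 and occupies 2 bytes.
Bytes at offsets 12..13: E1 FC.
Big-endian: lowest address holds the most-significant byte.
The bytes are already most-significant first: 0xE1FC.

0xE1FC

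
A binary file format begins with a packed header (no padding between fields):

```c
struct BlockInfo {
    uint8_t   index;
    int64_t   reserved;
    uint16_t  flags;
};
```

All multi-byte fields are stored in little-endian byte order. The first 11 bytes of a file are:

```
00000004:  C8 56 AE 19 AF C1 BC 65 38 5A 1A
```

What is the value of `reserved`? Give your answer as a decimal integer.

4063861778824146518

`reserved` follows `index` (1 byte), so it starts at byte offset 1 and occupies 8 bytes.
Bytes at offsets 1..8: 56 AE 19 AF C1 BC 65 38.
Little-endian: lowest address holds the least-significant byte.
Reassemble most-significant byte first: 38 65 BC C1 AF 19 AE 56 → 0x3865BCC1AF19AE56.
0x3865BCC1AF19AE56 = 4063861778824146518.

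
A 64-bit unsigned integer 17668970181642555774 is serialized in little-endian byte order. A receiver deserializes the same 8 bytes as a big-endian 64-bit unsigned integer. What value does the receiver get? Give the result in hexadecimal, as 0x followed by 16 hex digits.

0x7E11C617C4CA34F5

17668970181642555774 in 64-bit hexadecimal is 0xF534CAC417C6117E.
Stored little-endian, the bytes at ascending addresses are 7E 11 C6 17 C4 CA 34 F5.
Read back as big-endian, the last byte is least significant, giving 0x7E11C617C4CA34F5.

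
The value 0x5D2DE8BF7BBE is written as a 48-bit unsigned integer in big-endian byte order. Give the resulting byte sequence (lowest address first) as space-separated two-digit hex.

5D 2D E8 BF 7B BE

Split into bytes (most-significant first): 5D 2D E8 BF 7B BE.
Big-endian stores the most-significant byte at the lowest address.
So the memory order matches the most-significant-first order: 5D 2D E8 BF 7B BE.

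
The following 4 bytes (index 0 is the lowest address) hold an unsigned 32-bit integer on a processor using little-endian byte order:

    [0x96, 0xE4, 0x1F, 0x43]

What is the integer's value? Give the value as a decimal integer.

1126163606

Little-endian: lowest address holds the least-significant byte.
Reassemble most-significant byte first: 43 1F E4 96 → 0x431FE496.
0x431FE496 = 1126163606.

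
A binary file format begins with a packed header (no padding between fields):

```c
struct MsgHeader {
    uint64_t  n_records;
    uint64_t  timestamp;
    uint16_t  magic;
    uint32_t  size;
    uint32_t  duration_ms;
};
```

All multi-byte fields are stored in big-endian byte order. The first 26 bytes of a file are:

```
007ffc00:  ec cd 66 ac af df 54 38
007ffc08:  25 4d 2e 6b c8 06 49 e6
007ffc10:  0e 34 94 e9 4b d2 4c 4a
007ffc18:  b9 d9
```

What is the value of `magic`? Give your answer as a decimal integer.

3636

`magic` follows `n_records` (8 B), `timestamp` (8 B), so it starts at offset 8 + 8 = 16 and occupies 2 bytes.
Bytes at offsets 16..17: 0E 34.
In big-endian order the high byte comes first in memory.
The bytes are already most-significant first: 0x0E34.
0x0E34 = 3636.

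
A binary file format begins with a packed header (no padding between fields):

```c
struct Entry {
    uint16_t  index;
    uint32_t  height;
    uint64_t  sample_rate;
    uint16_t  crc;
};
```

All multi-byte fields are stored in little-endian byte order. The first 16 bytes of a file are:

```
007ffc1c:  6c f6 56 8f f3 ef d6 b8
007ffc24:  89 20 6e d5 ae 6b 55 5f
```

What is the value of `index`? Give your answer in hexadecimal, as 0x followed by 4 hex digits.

0xF66C

`index` is the first field, at byte offset 0, occupying 2 bytes.
Bytes at offsets 0..1: 6C F6.
Little-endian stores the least-significant byte at the lowest address.
Reassemble most-significant byte first: F6 6C → 0xF66C.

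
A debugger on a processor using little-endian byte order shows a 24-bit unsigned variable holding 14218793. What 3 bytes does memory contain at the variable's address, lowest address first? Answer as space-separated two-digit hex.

29 F6 D8

14218793 in hexadecimal, padded to 24 bits, is 0xD8F629.
Split into bytes (most-significant first): D8 F6 29.
Little-endian: lowest address holds the least-significant byte.
So at ascending addresses the bytes are 29 F6 D8.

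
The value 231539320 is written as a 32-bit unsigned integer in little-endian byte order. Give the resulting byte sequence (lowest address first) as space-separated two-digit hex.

231539320 in hexadecimal, padded to 32 bits, is 0x0DCD0278.
Split into bytes (most-significant first): 0D CD 02 78.
Little-endian stores the least-significant byte at the lowest address.
So at ascending addresses the bytes are 78 02 CD 0D.

78 02 CD 0D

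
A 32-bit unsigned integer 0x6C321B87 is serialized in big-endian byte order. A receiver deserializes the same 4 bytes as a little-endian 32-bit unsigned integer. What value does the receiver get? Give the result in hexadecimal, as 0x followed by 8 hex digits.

0x871B326C

Stored big-endian, the bytes at ascending addresses are 6C 32 1B 87.
Read back as little-endian, the first byte is least significant, giving 0x871B326C.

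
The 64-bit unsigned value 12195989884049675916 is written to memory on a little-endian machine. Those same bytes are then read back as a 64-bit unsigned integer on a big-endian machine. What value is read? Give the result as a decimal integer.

12195989884049675916 in 64-bit hexadecimal is 0xA940DC2EB309D68C.
Stored little-endian, the bytes at ascending addresses are 8C D6 09 B3 2E DC 40 A9.
Read back as big-endian, the last byte is least significant, giving 0x8CD609B32EDC40A9.
0x8CD609B32EDC40A9 = 10148309475515973801.

10148309475515973801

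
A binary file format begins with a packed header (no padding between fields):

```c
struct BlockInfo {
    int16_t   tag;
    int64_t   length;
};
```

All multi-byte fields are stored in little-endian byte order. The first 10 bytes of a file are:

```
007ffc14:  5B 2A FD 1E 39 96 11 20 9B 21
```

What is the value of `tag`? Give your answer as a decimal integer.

10843

`tag` is the first field, at byte offset 0, occupying 2 bytes.
Bytes at offsets 0..1: 5B 2A.
Little-endian: lowest address holds the least-significant byte.
Reassemble most-significant byte first: 2A 5B → 0x2A5B.
0x2A5B = 10843.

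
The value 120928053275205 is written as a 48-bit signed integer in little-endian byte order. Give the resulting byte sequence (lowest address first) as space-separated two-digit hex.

45 AA A8 C1 FB 6D

120928053275205 in hexadecimal, padded to 48 bits, is 0x6DFBC1A8AA45.
Split into bytes (most-significant first): 6D FB C1 A8 AA 45.
In little-endian order the low byte comes first in memory.
So at ascending addresses the bytes are 45 AA A8 C1 FB 6D.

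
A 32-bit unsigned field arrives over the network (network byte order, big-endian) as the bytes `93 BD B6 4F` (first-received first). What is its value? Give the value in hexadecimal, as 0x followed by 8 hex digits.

Big-endian stores the most-significant byte at the lowest address.
The bytes are already most-significant first: 0x93BDB64F.

0x93BDB64F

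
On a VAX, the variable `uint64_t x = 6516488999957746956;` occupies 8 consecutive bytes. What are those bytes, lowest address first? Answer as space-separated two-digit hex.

0C D5 38 39 38 38 6F 5A

6516488999957746956 in hexadecimal, padded to 64 bits, is 0x5A6F38383938D50C.
Split into bytes (most-significant first): 5A 6F 38 38 39 38 D5 0C.
In little-endian order the low byte comes first in memory.
So at ascending addresses the bytes are 0C D5 38 39 38 38 6F 5A.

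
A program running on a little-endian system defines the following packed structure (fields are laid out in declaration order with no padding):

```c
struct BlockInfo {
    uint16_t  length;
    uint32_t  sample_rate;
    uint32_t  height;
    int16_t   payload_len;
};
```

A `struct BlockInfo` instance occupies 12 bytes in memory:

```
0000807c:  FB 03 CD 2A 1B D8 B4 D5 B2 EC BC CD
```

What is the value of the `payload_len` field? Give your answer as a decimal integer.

`payload_len` follows `length` (2 B), `sample_rate` (4 B), `height` (4 B), so it starts at offset 2 + 4 + 4 = 10 and occupies 2 bytes.
Bytes at offsets 10..11: BC CD.
Little-endian: lowest address holds the least-significant byte.
Reassemble most-significant byte first: CD BC → 0xCDBC.
Top bit is set, so as a signed 16-bit value this is 0xCDBC − 2^16 = -12868.

-12868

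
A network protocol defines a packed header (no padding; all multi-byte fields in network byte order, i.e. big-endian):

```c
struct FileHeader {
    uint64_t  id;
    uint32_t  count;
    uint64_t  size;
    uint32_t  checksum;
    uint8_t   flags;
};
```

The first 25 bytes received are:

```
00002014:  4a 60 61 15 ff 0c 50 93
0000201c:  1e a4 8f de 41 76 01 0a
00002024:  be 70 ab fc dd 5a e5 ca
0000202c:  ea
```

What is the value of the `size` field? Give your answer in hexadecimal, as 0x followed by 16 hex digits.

0x4176010ABE70ABFC

`size` follows `id` (8 B), `count` (4 B), so it starts at offset 8 + 4 = 12 and occupies 8 bytes.
Bytes at offsets 12..19: 41 76 01 0A BE 70 AB FC.
Big-endian: lowest address holds the most-significant byte.
The bytes are already most-significant first: 0x4176010ABE70ABFC.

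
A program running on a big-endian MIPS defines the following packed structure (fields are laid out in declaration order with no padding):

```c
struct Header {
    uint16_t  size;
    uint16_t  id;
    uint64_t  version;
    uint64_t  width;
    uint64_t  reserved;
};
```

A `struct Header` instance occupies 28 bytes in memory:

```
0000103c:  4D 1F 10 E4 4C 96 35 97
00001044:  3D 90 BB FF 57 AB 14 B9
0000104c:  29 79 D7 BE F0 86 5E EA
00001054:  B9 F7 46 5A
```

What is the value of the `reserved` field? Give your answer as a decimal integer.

`reserved` follows `size` (2 B), `id` (2 B), `version` (8 B), `width` (8 B), so it starts at offset 2 + 2 + 8 + 8 = 20 and occupies 8 bytes.
Bytes at offsets 20..27: F0 86 5E EA B9 F7 46 5A.
In big-endian order the high byte comes first in memory.
The bytes are already most-significant first: 0xF0865EEAB9F7465A.
0xF0865EEAB9F7465A = 17331644578217281114.

17331644578217281114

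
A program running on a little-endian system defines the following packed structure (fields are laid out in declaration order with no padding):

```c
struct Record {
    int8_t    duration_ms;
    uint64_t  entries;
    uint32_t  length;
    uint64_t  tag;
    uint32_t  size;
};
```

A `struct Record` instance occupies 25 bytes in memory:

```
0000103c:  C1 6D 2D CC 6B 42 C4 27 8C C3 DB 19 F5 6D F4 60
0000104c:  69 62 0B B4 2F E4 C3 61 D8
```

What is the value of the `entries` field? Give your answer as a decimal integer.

10099256478957055341

`entries` follows `duration_ms` (1 byte), so it starts at byte offset 1 and occupies 8 bytes.
Bytes at offsets 1..8: 6D 2D CC 6B 42 C4 27 8C.
In little-endian order the low byte comes first in memory.
Reassemble most-significant byte first: 8C 27 C4 42 6B CC 2D 6D → 0x8C27C4426BCC2D6D.
0x8C27C4426BCC2D6D = 10099256478957055341.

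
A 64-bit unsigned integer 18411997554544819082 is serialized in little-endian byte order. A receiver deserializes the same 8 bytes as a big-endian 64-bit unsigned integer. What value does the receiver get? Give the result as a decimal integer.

9960556736992412927

18411997554544819082 in 64-bit hexadecimal is 0xFF848E3994013B8A.
Stored little-endian, the bytes at ascending addresses are 8A 3B 01 94 39 8E 84 FF.
Read back as big-endian, the last byte is least significant, giving 0x8A3B0194398E84FF.
0x8A3B0194398E84FF = 9960556736992412927.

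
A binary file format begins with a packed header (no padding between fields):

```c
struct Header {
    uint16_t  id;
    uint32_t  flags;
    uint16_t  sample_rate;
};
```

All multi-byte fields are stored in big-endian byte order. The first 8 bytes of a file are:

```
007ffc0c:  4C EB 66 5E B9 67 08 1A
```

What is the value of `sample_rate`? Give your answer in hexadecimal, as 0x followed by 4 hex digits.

`sample_rate` follows `id` (2 B), `flags` (4 B), so it starts at offset 2 + 4 = 6 and occupies 2 bytes.
Bytes at offsets 6..7: 08 1A.
Big-endian stores the most-significant byte at the lowest address.
The bytes are already most-significant first: 0x081A.

0x081A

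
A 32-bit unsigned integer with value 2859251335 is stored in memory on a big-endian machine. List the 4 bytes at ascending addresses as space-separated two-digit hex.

2859251335 in hexadecimal, padded to 32 bits, is 0xAA6CB687.
Split into bytes (most-significant first): AA 6C B6 87.
Big-endian: lowest address holds the most-significant byte.
So the memory order matches the most-significant-first order: AA 6C B6 87.

AA 6C B6 87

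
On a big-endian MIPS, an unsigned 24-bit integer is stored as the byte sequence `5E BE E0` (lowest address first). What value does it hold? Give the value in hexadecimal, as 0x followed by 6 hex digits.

0x5EBEE0

Big-endian stores the most-significant byte at the lowest address.
The bytes are already most-significant first: 0x5EBEE0.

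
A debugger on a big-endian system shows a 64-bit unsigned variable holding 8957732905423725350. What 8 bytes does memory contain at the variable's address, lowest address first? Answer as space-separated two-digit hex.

8957732905423725350 in hexadecimal, padded to 64 bits, is 0x7C50429E0C9BE326.
Split into bytes (most-significant first): 7C 50 42 9E 0C 9B E3 26.
Big-endian: lowest address holds the most-significant byte.
So the memory order matches the most-significant-first order: 7C 50 42 9E 0C 9B E3 26.

7C 50 42 9E 0C 9B E3 26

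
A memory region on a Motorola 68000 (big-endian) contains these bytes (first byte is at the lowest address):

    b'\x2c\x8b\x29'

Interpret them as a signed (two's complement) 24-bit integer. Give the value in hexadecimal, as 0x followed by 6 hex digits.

0x2C8B29

In big-endian order the high byte comes first in memory.
The bytes are already most-significant first: 0x2C8B29.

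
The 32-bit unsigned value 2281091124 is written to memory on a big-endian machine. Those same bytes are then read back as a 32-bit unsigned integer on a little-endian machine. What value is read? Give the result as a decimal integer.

884012679

2281091124 in 32-bit hexadecimal is 0x87F6B034.
Stored big-endian, the bytes at ascending addresses are 87 F6 B0 34.
Read back as little-endian, the first byte is least significant, giving 0x34B0F687.
0x34B0F687 = 884012679.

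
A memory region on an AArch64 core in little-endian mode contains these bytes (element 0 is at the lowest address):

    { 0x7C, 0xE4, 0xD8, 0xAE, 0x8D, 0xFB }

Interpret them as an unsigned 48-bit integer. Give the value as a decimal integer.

276585942410364

In little-endian order the low byte comes first in memory.
Reassemble most-significant byte first: FB 8D AE D8 E4 7C → 0xFB8DAED8E47C.
0xFB8DAED8E47C = 276585942410364.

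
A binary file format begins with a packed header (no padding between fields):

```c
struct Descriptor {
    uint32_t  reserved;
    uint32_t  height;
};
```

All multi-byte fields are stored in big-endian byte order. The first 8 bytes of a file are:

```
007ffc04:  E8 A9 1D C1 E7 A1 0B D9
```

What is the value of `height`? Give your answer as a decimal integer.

`height` follows `reserved` (4 bytes), so it starts at byte offset 4 and occupies 4 bytes.
Bytes at offsets 4..7: E7 A1 0B D9.
Big-endian stores the most-significant byte at the lowest address.
The bytes are already most-significant first: 0xE7A10BD9.
0xE7A10BD9 = 3886091225.

3886091225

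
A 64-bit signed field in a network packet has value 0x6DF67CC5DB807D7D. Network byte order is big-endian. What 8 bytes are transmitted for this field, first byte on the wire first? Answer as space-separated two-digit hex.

Split into bytes (most-significant first): 6D F6 7C C5 DB 80 7D 7D.
Big-endian stores the most-significant byte at the lowest address.
So the memory order matches the most-significant-first order: 6D F6 7C C5 DB 80 7D 7D.

6D F6 7C C5 DB 80 7D 7D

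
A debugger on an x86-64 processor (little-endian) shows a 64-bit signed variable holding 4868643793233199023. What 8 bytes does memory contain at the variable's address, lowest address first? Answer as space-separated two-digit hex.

4868643793233199023 in hexadecimal, padded to 64 bits, is 0x4390E5BC19933FAF.
Split into bytes (most-significant first): 43 90 E5 BC 19 93 3F AF.
In little-endian order the low byte comes first in memory.
So at ascending addresses the bytes are AF 3F 93 19 BC E5 90 43.

AF 3F 93 19 BC E5 90 43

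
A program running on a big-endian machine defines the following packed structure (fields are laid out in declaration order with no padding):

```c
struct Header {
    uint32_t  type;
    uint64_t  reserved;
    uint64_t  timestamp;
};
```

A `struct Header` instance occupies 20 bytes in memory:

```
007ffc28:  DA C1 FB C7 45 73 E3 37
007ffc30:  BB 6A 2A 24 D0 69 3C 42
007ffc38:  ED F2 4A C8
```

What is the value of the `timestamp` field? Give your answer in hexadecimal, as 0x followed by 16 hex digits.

`timestamp` follows `type` (4 B), `reserved` (8 B), so it starts at offset 4 + 8 = 12 and occupies 8 bytes.
Bytes at offsets 12..19: D0 69 3C 42 ED F2 4A C8.
Big-endian: lowest address holds the most-significant byte.
The bytes are already most-significant first: 0xD0693C42EDF24AC8.

0xD0693C42EDF24AC8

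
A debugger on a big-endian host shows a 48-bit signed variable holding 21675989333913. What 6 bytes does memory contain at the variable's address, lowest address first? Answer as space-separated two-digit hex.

21675989333913 in hexadecimal, padded to 48 bits, is 0x13B6D5A4F799.
Split into bytes (most-significant first): 13 B6 D5 A4 F7 99.
Big-endian stores the most-significant byte at the lowest address.
So the memory order matches the most-significant-first order: 13 B6 D5 A4 F7 99.

13 B6 D5 A4 F7 99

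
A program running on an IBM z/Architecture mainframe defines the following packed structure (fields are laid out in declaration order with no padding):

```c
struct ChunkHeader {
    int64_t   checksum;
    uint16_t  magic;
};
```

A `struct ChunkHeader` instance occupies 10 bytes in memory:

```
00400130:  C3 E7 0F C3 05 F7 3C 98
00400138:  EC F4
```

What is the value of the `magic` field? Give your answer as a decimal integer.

`magic` follows `checksum` (8 bytes), so it starts at byte offset 8 and occupies 2 bytes.
Bytes at offsets 8..9: EC F4.
Big-endian: lowest address holds the most-significant byte.
The bytes are already most-significant first: 0xECF4.
0xECF4 = 60660.

60660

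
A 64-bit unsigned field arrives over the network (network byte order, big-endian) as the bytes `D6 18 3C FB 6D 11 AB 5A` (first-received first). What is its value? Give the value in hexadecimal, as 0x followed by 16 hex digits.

0xD6183CFB6D11AB5A

Big-endian stores the most-significant byte at the lowest address.
The bytes are already most-significant first: 0xD6183CFB6D11AB5A.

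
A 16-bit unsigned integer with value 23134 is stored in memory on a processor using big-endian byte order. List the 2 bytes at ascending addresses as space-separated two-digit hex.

5A 5E

23134 in hexadecimal, padded to 16 bits, is 0x5A5E.
Split into bytes (most-significant first): 5A 5E.
Big-endian stores the most-significant byte at the lowest address.
So the memory order matches the most-significant-first order: 5A 5E.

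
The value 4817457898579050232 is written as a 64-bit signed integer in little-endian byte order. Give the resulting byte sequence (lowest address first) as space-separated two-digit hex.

4817457898579050232 in hexadecimal, padded to 64 bits, is 0x42DB0C6F4D343EF8.
Split into bytes (most-significant first): 42 DB 0C 6F 4D 34 3E F8.
Little-endian: lowest address holds the least-significant byte.
So at ascending addresses the bytes are F8 3E 34 4D 6F 0C DB 42.

F8 3E 34 4D 6F 0C DB 42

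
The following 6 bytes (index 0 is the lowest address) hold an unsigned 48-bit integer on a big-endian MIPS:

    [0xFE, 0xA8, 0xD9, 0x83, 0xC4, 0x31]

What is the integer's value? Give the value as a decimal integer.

Big-endian: lowest address holds the most-significant byte.
The bytes are already most-significant first: 0xFEA8D983C431.
0xFEA8D983C431 = 280001157252145.

280001157252145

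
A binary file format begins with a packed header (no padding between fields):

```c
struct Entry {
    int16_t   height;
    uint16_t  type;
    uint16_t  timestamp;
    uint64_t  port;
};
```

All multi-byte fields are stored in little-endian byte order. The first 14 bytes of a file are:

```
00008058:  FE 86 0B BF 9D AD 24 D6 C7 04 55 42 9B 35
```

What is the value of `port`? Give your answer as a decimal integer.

3862754038320191012

`port` follows `height` (2 B), `type` (2 B), `timestamp` (2 B), so it starts at offset 2 + 2 + 2 = 6 and occupies 8 bytes.
Bytes at offsets 6..13: 24 D6 C7 04 55 42 9B 35.
Little-endian stores the least-significant byte at the lowest address.
Reassemble most-significant byte first: 35 9B 42 55 04 C7 D6 24 → 0x359B425504C7D624.
0x359B425504C7D624 = 3862754038320191012.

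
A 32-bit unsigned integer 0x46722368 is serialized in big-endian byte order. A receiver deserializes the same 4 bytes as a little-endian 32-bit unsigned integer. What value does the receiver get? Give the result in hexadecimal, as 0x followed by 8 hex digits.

Stored big-endian, the bytes at ascending addresses are 46 72 23 68.
Read back as little-endian, the first byte is least significant, giving 0x68237246.

0x68237246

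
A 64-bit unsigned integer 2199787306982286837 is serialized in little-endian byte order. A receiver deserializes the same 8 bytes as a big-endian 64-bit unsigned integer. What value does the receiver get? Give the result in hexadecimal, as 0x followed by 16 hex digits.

0xF5A51796E636871E

2199787306982286837 in 64-bit hexadecimal is 0x1E8736E69617A5F5.
Stored little-endian, the bytes at ascending addresses are F5 A5 17 96 E6 36 87 1E.
Read back as big-endian, the last byte is least significant, giving 0xF5A51796E636871E.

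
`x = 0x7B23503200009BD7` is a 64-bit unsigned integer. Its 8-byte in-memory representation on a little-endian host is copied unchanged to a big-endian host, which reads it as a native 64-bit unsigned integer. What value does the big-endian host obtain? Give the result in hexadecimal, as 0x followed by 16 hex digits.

0xD79B00003250237B

Stored little-endian, the bytes at ascending addresses are D7 9B 00 00 32 50 23 7B.
Read back as big-endian, the last byte is least significant, giving 0xD79B00003250237B.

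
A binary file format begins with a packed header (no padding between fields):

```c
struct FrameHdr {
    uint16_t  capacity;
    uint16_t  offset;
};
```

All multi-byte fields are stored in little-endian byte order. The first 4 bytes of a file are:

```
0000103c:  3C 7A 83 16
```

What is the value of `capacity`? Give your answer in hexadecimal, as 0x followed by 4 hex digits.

0x7A3C

`capacity` is the first field, at byte offset 0, occupying 2 bytes.
Bytes at offsets 0..1: 3C 7A.
In little-endian order the low byte comes first in memory.
Reassemble most-significant byte first: 7A 3C → 0x7A3C.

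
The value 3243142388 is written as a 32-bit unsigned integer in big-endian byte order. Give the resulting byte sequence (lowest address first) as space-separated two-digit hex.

C1 4E 6C F4

3243142388 in hexadecimal, padded to 32 bits, is 0xC14E6CF4.
Split into bytes (most-significant first): C1 4E 6C F4.
In big-endian order the high byte comes first in memory.
So the memory order matches the most-significant-first order: C1 4E 6C F4.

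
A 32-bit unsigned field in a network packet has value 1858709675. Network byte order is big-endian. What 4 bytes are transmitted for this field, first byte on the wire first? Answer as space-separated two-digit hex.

6E C9 A8 AB

1858709675 in hexadecimal, padded to 32 bits, is 0x6EC9A8AB.
Split into bytes (most-significant first): 6E C9 A8 AB.
Big-endian: lowest address holds the most-significant byte.
So the memory order matches the most-significant-first order: 6E C9 A8 AB.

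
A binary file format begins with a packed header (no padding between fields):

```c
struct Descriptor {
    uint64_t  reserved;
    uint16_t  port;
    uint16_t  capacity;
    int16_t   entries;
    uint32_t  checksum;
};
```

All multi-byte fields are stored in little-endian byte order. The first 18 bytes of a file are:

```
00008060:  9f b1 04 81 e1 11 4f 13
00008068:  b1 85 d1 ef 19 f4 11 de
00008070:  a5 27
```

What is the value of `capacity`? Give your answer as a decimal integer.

61393

`capacity` follows `reserved` (8 B), `port` (2 B), so it starts at offset 8 + 2 = 10 and occupies 2 bytes.
Bytes at offsets 10..11: D1 EF.
Little-endian: lowest address holds the least-significant byte.
Reassemble most-significant byte first: EF D1 → 0xEFD1.
0xEFD1 = 61393.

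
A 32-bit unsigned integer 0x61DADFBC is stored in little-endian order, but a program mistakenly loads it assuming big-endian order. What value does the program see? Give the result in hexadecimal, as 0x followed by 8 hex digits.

0xBCDFDA61

Stored little-endian, the bytes at ascending addresses are BC DF DA 61.
Read back as big-endian, the last byte is least significant, giving 0xBCDFDA61.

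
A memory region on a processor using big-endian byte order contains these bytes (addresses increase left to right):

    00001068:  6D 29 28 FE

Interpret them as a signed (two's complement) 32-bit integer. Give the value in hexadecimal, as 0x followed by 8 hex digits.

0x6D2928FE

In big-endian order the high byte comes first in memory.
The bytes are already most-significant first: 0x6D2928FE.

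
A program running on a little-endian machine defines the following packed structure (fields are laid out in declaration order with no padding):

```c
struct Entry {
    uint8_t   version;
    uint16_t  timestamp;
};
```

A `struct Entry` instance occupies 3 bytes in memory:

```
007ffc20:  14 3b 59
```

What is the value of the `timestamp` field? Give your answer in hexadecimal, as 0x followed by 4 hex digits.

0x593B

`timestamp` follows `version` (1 byte), so it starts at byte offset 1 and occupies 2 bytes.
Bytes at offsets 1..2: 3B 59.
Little-endian stores the least-significant byte at the lowest address.
Reassemble most-significant byte first: 59 3B → 0x593B.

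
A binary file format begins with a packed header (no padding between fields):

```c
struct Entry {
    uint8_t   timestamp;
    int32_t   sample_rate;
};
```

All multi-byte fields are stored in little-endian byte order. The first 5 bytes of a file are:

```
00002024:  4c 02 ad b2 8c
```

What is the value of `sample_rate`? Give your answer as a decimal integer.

-1934447358

`sample_rate` follows `timestamp` (1 byte), so it starts at byte offset 1 and occupies 4 bytes.
Bytes at offsets 1..4: 02 AD B2 8C.
Little-endian stores the least-significant byte at the lowest address.
Reassemble most-significant byte first: 8C B2 AD 02 → 0x8CB2AD02.
Top bit is set, so as a signed 32-bit value this is 0x8CB2AD02 − 2^32 = -1934447358.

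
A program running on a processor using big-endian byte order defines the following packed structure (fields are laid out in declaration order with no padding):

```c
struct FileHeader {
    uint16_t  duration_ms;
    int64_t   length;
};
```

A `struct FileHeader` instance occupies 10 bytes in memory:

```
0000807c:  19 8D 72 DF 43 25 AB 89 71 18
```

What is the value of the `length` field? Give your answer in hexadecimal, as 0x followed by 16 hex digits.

0x72DF4325AB897118

`length` follows `duration_ms` (2 bytes), so it starts at byte offset 2 and occupies 8 bytes.
Bytes at offsets 2..9: 72 DF 43 25 AB 89 71 18.
Big-endian: lowest address holds the most-significant byte.
The bytes are already most-significant first: 0x72DF4325AB897118.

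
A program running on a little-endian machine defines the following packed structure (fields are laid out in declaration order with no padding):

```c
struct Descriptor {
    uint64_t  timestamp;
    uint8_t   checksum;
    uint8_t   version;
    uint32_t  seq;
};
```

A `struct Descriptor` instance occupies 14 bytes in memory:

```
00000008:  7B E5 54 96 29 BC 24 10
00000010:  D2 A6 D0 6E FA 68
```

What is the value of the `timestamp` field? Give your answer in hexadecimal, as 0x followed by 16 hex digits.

`timestamp` is the first field, at byte offset 0, occupying 8 bytes.
Bytes at offsets 0..7: 7B E5 54 96 29 BC 24 10.
Little-endian stores the least-significant byte at the lowest address.
Reassemble most-significant byte first: 10 24 BC 29 96 54 E5 7B → 0x1024BC299654E57B.

0x1024BC299654E57B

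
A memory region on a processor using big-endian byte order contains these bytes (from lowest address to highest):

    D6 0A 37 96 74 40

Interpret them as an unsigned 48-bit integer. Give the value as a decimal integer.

In big-endian order the high byte comes first in memory.
The bytes are already most-significant first: 0xD60A37967440.
0xD60A37967440 = 235339370624064.

235339370624064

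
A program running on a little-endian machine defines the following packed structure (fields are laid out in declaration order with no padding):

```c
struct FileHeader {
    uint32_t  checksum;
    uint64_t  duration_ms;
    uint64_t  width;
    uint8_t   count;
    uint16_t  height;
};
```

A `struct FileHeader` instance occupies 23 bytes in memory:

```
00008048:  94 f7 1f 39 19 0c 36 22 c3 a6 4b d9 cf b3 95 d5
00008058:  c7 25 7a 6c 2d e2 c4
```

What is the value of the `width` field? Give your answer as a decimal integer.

`width` follows `checksum` (4 B), `duration_ms` (8 B), so it starts at offset 4 + 8 = 12 and occupies 8 bytes.
Bytes at offsets 12..19: CF B3 95 D5 C7 25 7A 6C.
In little-endian order the low byte comes first in memory.
Reassemble most-significant byte first: 6C 7A 25 C7 D5 95 B3 CF → 0x6C7A25C7D595B3CF.
0x6C7A25C7D595B3CF = 7816601643466994639.

7816601643466994639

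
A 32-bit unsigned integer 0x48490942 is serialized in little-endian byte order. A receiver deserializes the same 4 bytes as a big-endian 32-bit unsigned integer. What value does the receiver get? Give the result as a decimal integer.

Stored little-endian, the bytes at ascending addresses are 42 09 49 48.
Read back as big-endian, the last byte is least significant, giving 0x42094948.
0x42094948 = 1107904840.

1107904840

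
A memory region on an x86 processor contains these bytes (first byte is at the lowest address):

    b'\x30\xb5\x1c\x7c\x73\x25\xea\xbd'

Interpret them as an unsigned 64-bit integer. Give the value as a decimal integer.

In little-endian order the low byte comes first in memory.
Reassemble most-significant byte first: BD EA 25 73 7C 1C B5 30 → 0xBDEA25737C1CB530.
0xBDEA25737C1CB530 = 13684791595652396336.

13684791595652396336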